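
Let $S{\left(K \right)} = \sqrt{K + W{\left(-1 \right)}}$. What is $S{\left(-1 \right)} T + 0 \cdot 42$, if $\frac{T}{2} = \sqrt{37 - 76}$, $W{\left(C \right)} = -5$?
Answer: $- 6 \sqrt{26} \approx -30.594$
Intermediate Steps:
$S{\left(K \right)} = \sqrt{-5 + K}$ ($S{\left(K \right)} = \sqrt{K - 5} = \sqrt{-5 + K}$)
$T = 2 i \sqrt{39}$ ($T = 2 \sqrt{37 - 76} = 2 \sqrt{-39} = 2 i \sqrt{39} \approx 12.49 i$)
$S{\left(-1 \right)} T + 0 \cdot 42 = \sqrt{-5 - 1} \cdot 2 i \sqrt{39} + 0 \cdot 42 = \sqrt{-6} \cdot 2 i \sqrt{39} + 0 = i \sqrt{6} \cdot 2 i \sqrt{39} + 0 = - 6 \sqrt{26} + 0 = - 6 \sqrt{26}$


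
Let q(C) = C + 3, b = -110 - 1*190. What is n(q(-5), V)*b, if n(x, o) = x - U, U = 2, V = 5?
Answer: 1200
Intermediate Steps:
b = -300 (b = -110 - 190 = -300)
q(C) = 3 + C
n(x, o) = -2 + x (n(x, o) = x - 1*2 = x - 2 = -2 + x)
n(q(-5), V)*b = (-2 + (3 - 5))*(-300) = (-2 - 2)*(-300) = -4*(-300) = 1200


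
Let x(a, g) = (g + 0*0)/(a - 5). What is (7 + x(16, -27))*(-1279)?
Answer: -63950/11 ≈ -5813.6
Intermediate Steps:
x(a, g) = g/(-5 + a) (x(a, g) = (g + 0)/(-5 + a) = g/(-5 + a))
(7 + x(16, -27))*(-1279) = (7 - 27/(-5 + 16))*(-1279) = (7 - 27/11)*(-1279) = (50/11)*(-1279) = -63950/11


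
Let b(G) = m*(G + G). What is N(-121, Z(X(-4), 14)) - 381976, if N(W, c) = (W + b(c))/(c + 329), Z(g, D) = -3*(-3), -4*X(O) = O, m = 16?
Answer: -129107721/338 ≈ -3.8198e+5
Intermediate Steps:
X(O) = -O/4
b(G) = 32*G (b(G) = 16*(G + G) = 16*(2*G) = 32*G)
Z(g, D) = 9
N(W, c) = (W + 32*c)/(329 + c) (N(W, c) = (W + 32*c)/(c + 329) = (W + 32*c)/(329 + c))
N(-121, Z(X(-4), 14)) - 381976 = (-121 + 32*9)/(329 + 9) - 381976 = (-121 + 288)/338 - 381976 = (1/338)*167 - 381976 = 167/338 - 381976 = -129107721/338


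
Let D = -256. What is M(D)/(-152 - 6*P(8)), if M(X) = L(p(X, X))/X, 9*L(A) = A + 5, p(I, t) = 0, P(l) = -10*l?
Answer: -5/755712 ≈ -6.6163e-6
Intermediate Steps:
L(A) = 5/9 + A/9 (L(A) = (A + 5)/9 = (5 + A)/9 = 5/9 + A/9)
M(X) = 5/(9*X) (M(X) = (5/9 + (1/9)*0)/X = (5/9 + 0)/X = 5/(9*X))
M(D)/(-152 - 6*P(8)) = ((5/9)/(-256))/(-152 - (-60)*8) = ((5/9)*(-1/256))/(-152 - 6*(-80)) = -5/(2304*(-152 + 480)) = -5/2304/328 = -5/2304*1/328 = -5/755712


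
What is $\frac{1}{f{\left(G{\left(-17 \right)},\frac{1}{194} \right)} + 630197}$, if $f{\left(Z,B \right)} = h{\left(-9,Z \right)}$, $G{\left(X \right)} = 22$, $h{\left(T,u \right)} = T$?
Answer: $\frac{1}{630188} \approx 1.5868 \cdot 10^{-6}$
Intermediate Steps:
$f{\left(Z,B \right)} = -9$
$\frac{1}{f{\left(G{\left(-17 \right)},\frac{1}{194} \right)} + 630197} = \frac{1}{-9 + 630197} = \frac{1}{630188}$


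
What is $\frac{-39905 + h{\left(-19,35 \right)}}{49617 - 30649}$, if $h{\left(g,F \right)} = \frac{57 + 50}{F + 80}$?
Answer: $- \frac{573621}{272665} \approx -2.1038$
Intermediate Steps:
$h{\left(g,F \right)} = \frac{107}{80 + F}$
$\frac{-39905 + h{\left(-19,35 \right)}}{49617 - 30649} = \frac{-39905 + \frac{107}{80 + 35}}{49617 - 30649} = \frac{-39905 + \frac{107}{115}}{18968} = \left(-39905 + 107 \cdot \frac{1}{115}\right) \frac{1}{18968} = \left(-39905 + \frac{107}{115}\right) \frac{1}{18968} = \left(- \frac{4588968}{115}\right) \frac{1}{18968} = - \frac{573621}{272665}$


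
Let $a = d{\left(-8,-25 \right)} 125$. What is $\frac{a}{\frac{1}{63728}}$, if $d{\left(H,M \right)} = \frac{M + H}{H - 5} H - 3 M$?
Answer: $\frac{5663826000}{13} \approx 4.3568 \cdot 10^{8}$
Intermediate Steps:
$d{\left(H,M \right)} = - 3 M + \frac{H \left(H + M\right)}{-5 + H}$ ($d{\left(H,M \right)} = \frac{H + M}{-5 + H} H - 3 M = \frac{H \left(H + M\right)}{-5 + H} - 3 M = - 3 M + \frac{H \left(H + M\right)}{-5 + H}$)
$a = \frac{88875}{13}$ ($a = \frac{\left(-8\right)^{2} + 15 \left(-25\right) - \left(-16\right) \left(-25\right)}{-5 - 8} \cdot 125 = \frac{64 - 375 - 400}{-13} \cdot 125 = \left(- \frac{1}{13}\right) \left(-711\right) 125 = \frac{711}{13} \cdot 125 = \frac{88875}{13} \approx 6836.5$)
$\frac{a}{\frac{1}{63728}} = \frac{88875}{13 \cdot \frac{1}{63728}} = \frac{88875 \frac{1}{\frac{1}{63728}}}{13} = \frac{88875}{13} \cdot 63728 = \frac{5663826000}{13}$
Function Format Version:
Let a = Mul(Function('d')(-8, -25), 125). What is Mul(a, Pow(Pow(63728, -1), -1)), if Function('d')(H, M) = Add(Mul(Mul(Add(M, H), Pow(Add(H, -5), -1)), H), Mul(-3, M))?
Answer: Rational(5663826000, 13) ≈ 4.3568e+8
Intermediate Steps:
Function('d')(H, M) = Add(Mul(-3, M), Mul(H, Pow(Add(-5, H), -1), Add(H, M))) (Function('d')(H, M) = Add(Mul(Mul(Add(H, M), Pow(Add(-5, H), -1)), H), Mul(-3, M)) = Add(Mul(Mul(Pow(Add(-5, H), -1), Add(H, M)), H), Mul(-3, M)) = Add(Mul(H, Pow(Add(-5, H), -1), Add(H, M)), Mul(-3, M)) = Add(Mul(-3, M), Mul(H, Pow(Add(-5, H), -1), Add(H, M))))
a = Rational(88875, 13) (a = Mul(Mul(Pow(Add(-5, -8), -1), Add(Pow(-8, 2), Mul(15, -25), Mul(-2, -8, -25))), 125) = Mul(Mul(Pow(-13, -1), Add(64, -375, -400)), 125) = Mul(Mul(Rational(-1, 13), -711), 125) = Mul(Rational(711, 13), 125) = Rational(88875, 13) ≈ 6836.5)
Mul(a, Pow(Pow(63728, -1), -1)) = Mul(Rational(88875, 13), Pow(Pow(63728, -1), -1)) = Mul(Rational(88875, 13), Pow(Rational(1, 63728), -1)) = Mul(Rational(88875, 13), 63728) = Rational(5663826000, 13)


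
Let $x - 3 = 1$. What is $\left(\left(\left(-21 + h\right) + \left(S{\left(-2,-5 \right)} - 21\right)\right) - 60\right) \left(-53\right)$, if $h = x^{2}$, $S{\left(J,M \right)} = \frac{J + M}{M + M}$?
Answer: $\frac{45209}{10} \approx 4520.9$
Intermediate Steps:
$x = 4$ ($x = 3 + 1 = 4$)
$S{\left(J,M \right)} = \frac{J + M}{2 M}$
$h = 16$ ($h = 4^{2} = 16$)
$\left(\left(\left(-21 + h\right) + \left(S{\left(-2,-5 \right)} - 21\right)\right) - 60\right) \left(-53\right) = \left(\left(\left(-21 + 16\right) - \left(21 - \frac{-2 - 5}{2 \left(-5\right)}\right)\right) - 60\right) \left(-53\right) = \left(\left(-5 - \left(21 + \frac{1}{10} \left(-7\right)\right)\right) - 60\right) \left(-53\right) = \left(\left(-5 + \left(\frac{7}{10} - 21\right)\right) - 60\right) \left(-53\right) = \left(\left(-5 - \frac{203}{10}\right) - 60\right) \left(-53\right) = \left(- \frac{253}{10} - 60\right) \left(-53\right) = \left(- \frac{853}{10}\right) \left(-53\right) = \frac{45209}{10}$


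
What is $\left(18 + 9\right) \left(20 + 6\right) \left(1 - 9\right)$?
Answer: $-5616$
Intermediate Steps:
$\left(18 + 9\right) \left(20 + 6\right) \left(1 - 9\right) = 27 \cdot 26 \left(-8\right) = 702 \left(-8\right) = -5616$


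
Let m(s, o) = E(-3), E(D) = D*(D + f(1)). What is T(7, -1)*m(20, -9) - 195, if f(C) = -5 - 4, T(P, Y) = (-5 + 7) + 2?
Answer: -51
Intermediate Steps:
T(P, Y) = 4 (T(P, Y) = 2 + 2 = 4)
f(C) = -9
E(D) = D*(-9 + D) (E(D) = D*(D - 9) = D*(-9 + D))
m(s, o) = 36 (m(s, o) = -3*(-9 - 3) = -3*(-12) = 36)
T(7, -1)*m(20, -9) - 195 = 4*36 - 195 = 144 - 195 = -51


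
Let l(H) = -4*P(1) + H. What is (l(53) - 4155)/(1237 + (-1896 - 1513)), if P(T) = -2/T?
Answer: 2047/1086 ≈ 1.8849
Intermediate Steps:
l(H) = 8 + H (l(H) = -(-8)/1 + H = -(-8) + H = -4*(-2) + H = 8 + H)
(l(53) - 4155)/(1237 + (-1896 - 1513)) = ((8 + 53) - 4155)/(1237 + (-1896 - 1513)) = (61 - 4155)/(1237 - 3409) = -4094/(-2172) = -4094*(-1/2172) = 2047/1086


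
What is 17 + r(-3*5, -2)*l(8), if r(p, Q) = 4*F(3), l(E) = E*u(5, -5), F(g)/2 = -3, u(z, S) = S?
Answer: 977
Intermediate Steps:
F(g) = -6 (F(g) = 2*(-3) = -6)
l(E) = -5*E (l(E) = E*(-5) = -5*E)
r(p, Q) = -24 (r(p, Q) = 4*(-6) = -24)
17 + r(-3*5, -2)*l(8) = 17 - (-120)*8 = 17 - 24*(-40) = 17 + 960 = 977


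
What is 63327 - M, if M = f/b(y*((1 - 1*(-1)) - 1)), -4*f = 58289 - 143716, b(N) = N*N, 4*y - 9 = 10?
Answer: 22519339/361 ≈ 62380.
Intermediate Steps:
y = 19/4 (y = 9/4 + (¼)*10 = 9/4 + 5/2 = 19/4 ≈ 4.7500)
b(N) = N²
f = 85427/4 (f = -(58289 - 143716)/4 = -¼*(-85427) = 85427/4 ≈ 21357.)
M = 341708/361 (M = 85427/(4*((19*((1 - 1*(-1)) - 1)/4)²)) = 85427/(4*((19*((1 + 1) - 1)/4)²)) = 85427/(4*((19*(2 - 1)/4)²)) = 85427/(4*(((19/4)*1)²)) = 85427/(4*((19/4)²)) = 85427/(4*(361/16)) = (85427/4)*(16/361) = 341708/361 ≈ 946.56)
63327 - M = 63327 - 1*341708/361 = 63327 - 341708/361 = 22519339/361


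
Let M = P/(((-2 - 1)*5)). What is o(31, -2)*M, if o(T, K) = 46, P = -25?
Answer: 230/3 ≈ 76.667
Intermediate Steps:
M = 5/3 (M = -25*1/(5*(-2 - 1)) = -25/((-3*5)) = -25/(-15) = -25*(-1/15) = 5/3 ≈ 1.6667)
o(31, -2)*M = 46*(5/3) = 230/3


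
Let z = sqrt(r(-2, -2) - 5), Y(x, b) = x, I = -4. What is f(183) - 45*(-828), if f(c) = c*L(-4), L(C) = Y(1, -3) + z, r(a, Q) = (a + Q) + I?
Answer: 37443 + 183*I*sqrt(13) ≈ 37443.0 + 659.82*I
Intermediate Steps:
r(a, Q) = -4 + Q + a (r(a, Q) = (a + Q) - 4 = (Q + a) - 4 = -4 + Q + a)
z = I*sqrt(13) (z = sqrt((-4 - 2 - 2) - 5) = sqrt(-8 - 5) = sqrt(-13) = I*sqrt(13) ≈ 3.6056*I)
L(C) = 1 + I*sqrt(13)
f(c) = c*(1 + I*sqrt(13))
f(183) - 45*(-828) = 183*(1 + I*sqrt(13)) - 45*(-828) = (183 + 183*I*sqrt(13)) - 1*(-37260) = (183 + 183*I*sqrt(13)) + 37260 = 37443 + 183*I*sqrt(13)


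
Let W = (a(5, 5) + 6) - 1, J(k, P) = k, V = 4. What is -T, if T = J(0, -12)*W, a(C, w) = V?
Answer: 0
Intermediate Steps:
a(C, w) = 4
W = 9 (W = (4 + 6) - 1 = 10 - 1 = 9)
T = 0 (T = 0*9 = 0)
-T = -1*0 = 0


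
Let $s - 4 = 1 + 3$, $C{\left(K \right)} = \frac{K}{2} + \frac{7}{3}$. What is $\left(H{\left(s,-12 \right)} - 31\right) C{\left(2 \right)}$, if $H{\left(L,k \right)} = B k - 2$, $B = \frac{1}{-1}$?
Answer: $-70$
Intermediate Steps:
$B = -1$
$C{\left(K \right)} = \frac{7}{3} + \frac{K}{2}$ ($C{\left(K \right)} = K \frac{1}{2} + 7 \cdot \frac{1}{3} = \frac{K}{2} + \frac{7}{3} = \frac{7}{3} + \frac{K}{2}$)
$s = 8$ ($s = 4 + \left(1 + 3\right) = 4 + 4 = 8$)
$H{\left(L,k \right)} = -2 - k$ ($H{\left(L,k \right)} = - k - 2 = -2 - k$)
$\left(H{\left(s,-12 \right)} - 31\right) C{\left(2 \right)} = \left(\left(-2 - -12\right) - 31\right) \left(\frac{7}{3} + \frac{1}{2} \cdot 2\right) = \left(\left(-2 + 12\right) - 31\right) \left(\frac{7}{3} + 1\right) = \left(10 - 31\right) \frac{10}{3} = \left(-21\right) \frac{10}{3} = -70$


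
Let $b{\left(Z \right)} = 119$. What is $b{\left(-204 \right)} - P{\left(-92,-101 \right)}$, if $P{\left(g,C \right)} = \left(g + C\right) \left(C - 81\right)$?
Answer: $-35007$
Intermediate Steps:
$P{\left(g,C \right)} = \left(-81 + C\right) \left(C + g\right)$ ($P{\left(g,C \right)} = \left(C + g\right) \left(-81 + C\right) = \left(-81 + C\right) \left(C + g\right)$)
$b{\left(-204 \right)} - P{\left(-92,-101 \right)} = 119 - \left(\left(-101\right)^{2} - -8181 - -7452 - -9292\right) = 119 - \left(10201 + 8181 + 7452 + 9292\right) = 119 - 35126 = -35007$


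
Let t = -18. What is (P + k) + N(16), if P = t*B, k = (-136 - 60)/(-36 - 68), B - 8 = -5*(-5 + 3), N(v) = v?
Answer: -7959/26 ≈ -306.12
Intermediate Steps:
B = 18 (B = 8 - 5*(-5 + 3) = 8 - 5*(-2) = 8 + 10 = 18)
k = 49/26 (k = -196/(-104) = -196*(-1/104) = 49/26 ≈ 1.8846)
P = -324 (P = -18*18 = -324)
(P + k) + N(16) = (-324 + 49/26) + 16 = -8375/26 + 16 = -7959/26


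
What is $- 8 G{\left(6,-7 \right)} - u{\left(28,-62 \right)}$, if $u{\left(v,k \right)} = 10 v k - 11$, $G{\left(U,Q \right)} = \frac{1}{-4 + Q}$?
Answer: $\frac{191089}{11} \approx 17372.0$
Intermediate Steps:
$u{\left(v,k \right)} = -11 + 10 k v$ ($u{\left(v,k \right)} = 10 k v - 11 = -11 + 10 k v$)
$- 8 G{\left(6,-7 \right)} - u{\left(28,-62 \right)} = - \frac{8}{-4 - 7} - \left(-11 + 10 \left(-62\right) 28\right) = - \frac{8}{-11} - \left(-11 - 17360\right) = \left(-8\right) \left(- \frac{1}{11}\right) - -17371 = \frac{8}{11} + 17371 = \frac{191089}{11}$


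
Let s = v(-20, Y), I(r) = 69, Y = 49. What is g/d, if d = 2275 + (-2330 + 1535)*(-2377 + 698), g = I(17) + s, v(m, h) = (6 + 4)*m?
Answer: -131/1337080 ≈ -9.7975e-5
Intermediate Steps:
v(m, h) = 10*m
s = -200 (s = 10*(-20) = -200)
g = -131 (g = 69 - 200 = -131)
d = 1337080 (d = 2275 - 795*(-1679) = 2275 + 1334805 = 1337080)
g/d = -131/1337080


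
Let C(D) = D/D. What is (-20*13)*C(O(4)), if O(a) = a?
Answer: -260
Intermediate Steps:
C(D) = 1
(-20*13)*C(O(4)) = -20*13*1 = -260*1 = -260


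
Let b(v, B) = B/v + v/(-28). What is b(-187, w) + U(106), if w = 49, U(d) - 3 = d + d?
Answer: 1159337/5236 ≈ 221.42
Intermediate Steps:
U(d) = 3 + 2*d (U(d) = 3 + (d + d) = 3 + 2*d)
b(v, B) = -v/28 + B/v (b(v, B) = B/v + v*(-1/28) = B/v - v/28 = -v/28 + B/v)
b(-187, w) + U(106) = (-1/28*(-187) + 49/(-187)) + (3 + 2*106) = (187/28 + 49*(-1/187)) + (3 + 212) = (187/28 - 49/187) + 215 = 33597/5236 + 215 = 1159337/5236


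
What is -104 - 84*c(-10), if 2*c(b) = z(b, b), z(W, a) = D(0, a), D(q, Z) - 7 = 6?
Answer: -650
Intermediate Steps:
D(q, Z) = 13 (D(q, Z) = 7 + 6 = 13)
z(W, a) = 13
c(b) = 13/2 (c(b) = (½)*13 = 13/2)
-104 - 84*c(-10) = -104 - 84*13/2 = -104 - 546 = -650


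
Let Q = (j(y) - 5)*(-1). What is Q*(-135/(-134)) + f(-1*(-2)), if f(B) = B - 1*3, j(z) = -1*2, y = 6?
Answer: 811/134 ≈ 6.0522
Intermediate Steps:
j(z) = -2
Q = 7 (Q = (-2 - 5)*(-1) = -7*(-1) = 7)
f(B) = -3 + B (f(B) = B - 3 = -3 + B)
Q*(-135/(-134)) + f(-1*(-2)) = 7*(-135/(-134)) + (-3 - 1*(-2)) = 7*(-135*(-1/134)) + (-3 + 2) = 7*(135/134) - 1 = 945/134 - 1 = 811/134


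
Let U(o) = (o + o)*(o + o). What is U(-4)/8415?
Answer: 64/8415 ≈ 0.0076055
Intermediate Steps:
U(o) = 4*o**2 (U(o) = (2*o)*(2*o) = 4*o**2)
U(-4)/8415 = (4*(-4)**2)/8415 = (4*16)*(1/8415) = 64*(1/8415) = 64/8415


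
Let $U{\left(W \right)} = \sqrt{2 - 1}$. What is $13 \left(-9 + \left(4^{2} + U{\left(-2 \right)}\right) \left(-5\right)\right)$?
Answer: $-1222$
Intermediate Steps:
$U{\left(W \right)} = 1$ ($U{\left(W \right)} = \sqrt{1} = 1$)
$13 \left(-9 + \left(4^{2} + U{\left(-2 \right)}\right) \left(-5\right)\right) = 13 \left(-9 + \left(4^{2} + 1\right) \left(-5\right)\right) = 13 \left(-9 + \left(16 + 1\right) \left(-5\right)\right) = 13 \left(-9 + 17 \left(-5\right)\right) = 13 \left(-9 - 85\right) = 13 \left(-94\right) = -1222$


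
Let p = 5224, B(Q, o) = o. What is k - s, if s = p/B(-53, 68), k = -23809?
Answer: -406059/17 ≈ -23886.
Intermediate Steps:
s = 1306/17 (s = 5224/68 = 5224*(1/68) = 1306/17 ≈ 76.823)
k - s = -23809 - 1*1306/17 = -23809 - 1306/17 = -406059/17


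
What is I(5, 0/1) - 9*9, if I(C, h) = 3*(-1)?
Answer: -84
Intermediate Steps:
I(C, h) = -3
I(5, 0/1) - 9*9 = -3 - 9*9 = -3 - 81 = -84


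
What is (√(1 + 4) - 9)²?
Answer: (9 - √5)² ≈ 45.751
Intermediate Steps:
(√(1 + 4) - 9)² = (√5 - 9)² = (-9 + √5)²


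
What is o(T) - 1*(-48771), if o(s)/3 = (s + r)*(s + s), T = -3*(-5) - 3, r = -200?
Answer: 35235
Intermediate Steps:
T = 12 (T = 15 - 3 = 12)
o(s) = 6*s*(-200 + s) (o(s) = 3*((s - 200)*(s + s)) = 3*((-200 + s)*(2*s)) = 3*(2*s*(-200 + s)) = 6*s*(-200 + s))
o(T) - 1*(-48771) = 6*12*(-200 + 12) - 1*(-48771) = 6*12*(-188) + 48771 = -13536 + 48771 = 35235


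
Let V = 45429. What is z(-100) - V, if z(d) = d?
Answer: -45529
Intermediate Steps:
z(-100) - V = -100 - 1*45429 = -100 - 45429 = -45529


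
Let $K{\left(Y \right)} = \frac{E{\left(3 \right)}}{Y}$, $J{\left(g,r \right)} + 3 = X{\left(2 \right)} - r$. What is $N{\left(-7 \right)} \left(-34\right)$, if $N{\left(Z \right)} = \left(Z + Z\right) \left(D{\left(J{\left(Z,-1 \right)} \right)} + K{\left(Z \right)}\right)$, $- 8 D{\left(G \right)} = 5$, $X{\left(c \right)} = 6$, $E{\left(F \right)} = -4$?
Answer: $- \frac{51}{2} \approx -25.5$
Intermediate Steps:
$J{\left(g,r \right)} = 3 - r$ ($J{\left(g,r \right)} = -3 - \left(-6 + r\right) = 3 - r$)
$K{\left(Y \right)} = - \frac{4}{Y}$
$D{\left(G \right)} = - \frac{5}{8}$ ($D{\left(G \right)} = \left(- \frac{1}{8}\right) 5 = - \frac{5}{8}$)
$N{\left(Z \right)} = 2 Z \left(- \frac{5}{8} - \frac{4}{Z}\right)$ ($N{\left(Z \right)} = \left(Z + Z\right) \left(- \frac{5}{8} - \frac{4}{Z}\right) = 2 Z \left(- \frac{5}{8} - \frac{4}{Z}\right)$)
$N{\left(-7 \right)} \left(-34\right) = \left(-8 - - \frac{35}{4}\right) \left(-34\right) = \left(-8 + \frac{35}{4}\right) \left(-34\right) = \frac{3}{4} \left(-34\right) = - \frac{51}{2}$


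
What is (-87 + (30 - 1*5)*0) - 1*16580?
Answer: -16667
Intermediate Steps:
(-87 + (30 - 1*5)*0) - 1*16580 = (-87 + (30 - 5)*0) - 16580 = (-87 + 25*0) - 16580 = (-87 + 0) - 16580 = -87 - 16580 = -16667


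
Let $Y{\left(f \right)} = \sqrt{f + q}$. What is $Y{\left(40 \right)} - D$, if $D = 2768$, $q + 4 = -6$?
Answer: $-2768 + \sqrt{30} \approx -2762.5$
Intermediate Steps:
$q = -10$ ($q = -4 - 6 = -10$)
$Y{\left(f \right)} = \sqrt{-10 + f}$ ($Y{\left(f \right)} = \sqrt{f - 10} = \sqrt{-10 + f}$)
$Y{\left(40 \right)} - D = \sqrt{-10 + 40} - 2768 = \sqrt{30} - 2768 = -2768 + \sqrt{30}$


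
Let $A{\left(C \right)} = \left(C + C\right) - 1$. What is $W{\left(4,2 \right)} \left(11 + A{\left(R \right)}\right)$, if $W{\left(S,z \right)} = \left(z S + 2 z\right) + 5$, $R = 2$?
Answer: $238$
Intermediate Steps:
$W{\left(S,z \right)} = 5 + 2 z + S z$ ($W{\left(S,z \right)} = \left(S z + 2 z\right) + 5 = \left(2 z + S z\right) + 5 = 5 + 2 z + S z$)
$A{\left(C \right)} = -1 + 2 C$ ($A{\left(C \right)} = 2 C - 1 = -1 + 2 C$)
$W{\left(4,2 \right)} \left(11 + A{\left(R \right)}\right) = \left(5 + 2 \cdot 2 + 4 \cdot 2\right) \left(11 + \left(-1 + 2 \cdot 2\right)\right) = \left(5 + 4 + 8\right) \left(11 + \left(-1 + 4\right)\right) = 17 \left(11 + 3\right) = 17 \cdot 14 = 238$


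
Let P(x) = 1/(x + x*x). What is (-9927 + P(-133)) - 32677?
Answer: -747955823/17556 ≈ -42604.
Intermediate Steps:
P(x) = 1/(x + x**2)
(-9927 + P(-133)) - 32677 = (-9927 + 1/((-133)*(1 - 133))) - 32677 = (-9927 - 1/133/(-132)) - 32677 = (-9927 - 1/133*(-1/132)) - 32677 = (-9927 + 1/17556) - 32677 = -174278411/17556 - 32677 = -747955823/17556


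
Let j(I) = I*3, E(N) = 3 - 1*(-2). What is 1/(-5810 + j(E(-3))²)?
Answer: -1/5585 ≈ -0.00017905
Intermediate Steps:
E(N) = 5 (E(N) = 3 + 2 = 5)
j(I) = 3*I
1/(-5810 + j(E(-3))²) = 1/(-5810 + (3*5)²) = 1/(-5810 + 15²) = 1/(-5810 + 225) = 1/(-5585) = -1/5585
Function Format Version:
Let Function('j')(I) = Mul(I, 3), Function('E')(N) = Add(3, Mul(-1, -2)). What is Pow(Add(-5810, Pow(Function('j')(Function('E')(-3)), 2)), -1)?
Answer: Rational(-1, 5585) ≈ -0.00017905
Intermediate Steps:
Function('E')(N) = 5 (Function('E')(N) = Add(3, 2) = 5)
Function('j')(I) = Mul(3, I)
Pow(Add(-5810, Pow(Function('j')(Function('E')(-3)), 2)), -1) = Pow(Add(-5810, Pow(Mul(3, 5), 2)), -1) = Pow(Add(-5810, Pow(15, 2)), -1) = Pow(Add(-5810, 225), -1) = Pow(-5585, -1) = Rational(-1, 5585)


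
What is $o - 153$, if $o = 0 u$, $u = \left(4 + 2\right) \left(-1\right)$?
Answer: $-153$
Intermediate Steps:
$u = -6$ ($u = 6 \left(-1\right) = -6$)
$o = 0$ ($o = 0 \left(-6\right) = 0$)
$o - 153 = 0 - 153 = -153$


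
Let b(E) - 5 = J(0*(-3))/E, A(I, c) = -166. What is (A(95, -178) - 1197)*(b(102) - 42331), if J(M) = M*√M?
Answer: 57690338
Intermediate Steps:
J(M) = M^(3/2)
b(E) = 5 (b(E) = 5 + (0*(-3))^(3/2)/E = 5 + 0^(3/2)/E = 5 + 0/E = 5 + 0 = 5)
(A(95, -178) - 1197)*(b(102) - 42331) = (-166 - 1197)*(5 - 42331) = -1363*(-42326) = 57690338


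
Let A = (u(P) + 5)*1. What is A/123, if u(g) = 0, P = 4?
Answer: 5/123 ≈ 0.040650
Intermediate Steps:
A = 5 (A = (0 + 5)*1 = 5*1 = 5)
A/123 = 5/123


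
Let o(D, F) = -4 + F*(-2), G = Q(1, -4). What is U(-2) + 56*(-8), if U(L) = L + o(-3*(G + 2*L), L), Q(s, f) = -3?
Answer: -450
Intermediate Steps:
G = -3
o(D, F) = -4 - 2*F
U(L) = -4 - L (U(L) = L + (-4 - 2*L) = -4 - L)
U(-2) + 56*(-8) = (-4 - 1*(-2)) + 56*(-8) = (-4 + 2) - 448 = -2 - 448 = -450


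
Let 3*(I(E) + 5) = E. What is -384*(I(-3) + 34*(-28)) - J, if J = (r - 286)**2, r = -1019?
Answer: -1335153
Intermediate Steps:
I(E) = -5 + E/3
J = 1703025 (J = (-1019 - 286)**2 = (-1305)**2 = 1703025)
-384*(I(-3) + 34*(-28)) - J = -384*((-5 + (1/3)*(-3)) + 34*(-28)) - 1*1703025 = -384*((-5 - 1) - 952) - 1703025 = -384*(-6 - 952) - 1703025 = -384*(-958) - 1703025 = 367872 - 1703025 = -1335153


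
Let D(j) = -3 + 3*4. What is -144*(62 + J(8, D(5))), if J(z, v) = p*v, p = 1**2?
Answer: -10224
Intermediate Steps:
p = 1
D(j) = 9 (D(j) = -3 + 12 = 9)
J(z, v) = v (J(z, v) = 1*v = v)
-144*(62 + J(8, D(5))) = -144*(62 + 9) = -144*71 = -10224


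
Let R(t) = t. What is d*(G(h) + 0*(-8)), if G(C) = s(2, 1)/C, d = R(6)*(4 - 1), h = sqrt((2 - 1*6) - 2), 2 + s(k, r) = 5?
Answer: -9*I*sqrt(6) ≈ -22.045*I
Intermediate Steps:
s(k, r) = 3 (s(k, r) = -2 + 5 = 3)
h = I*sqrt(6) (h = sqrt((2 - 6) - 2) = sqrt(-4 - 2) = sqrt(-6) = I*sqrt(6) ≈ 2.4495*I)
d = 18 (d = 6*(4 - 1) = 6*3 = 18)
G(C) = 3/C
d*(G(h) + 0*(-8)) = 18*(3/((I*sqrt(6))) + 0*(-8)) = 18*(3*(-I*sqrt(6)/6) + 0) = 18*(-I*sqrt(6)/2 + 0) = 18*(-I*sqrt(6)/2) = -9*I*sqrt(6)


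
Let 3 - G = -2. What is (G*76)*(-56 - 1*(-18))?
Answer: -14440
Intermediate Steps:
G = 5 (G = 3 - 1*(-2) = 3 + 2 = 5)
(G*76)*(-56 - 1*(-18)) = (5*76)*(-56 - 1*(-18)) = 380*(-56 + 18) = 380*(-38) = -14440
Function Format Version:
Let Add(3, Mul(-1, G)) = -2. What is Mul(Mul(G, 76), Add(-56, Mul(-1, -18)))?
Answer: -14440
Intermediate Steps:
G = 5 (G = Add(3, Mul(-1, -2)) = Add(3, 2) = 5)
Mul(Mul(G, 76), Add(-56, Mul(-1, -18))) = Mul(Mul(5, 76), Add(-56, Mul(-1, -18))) = Mul(380, Add(-56, 18)) = Mul(380, -38) = -14440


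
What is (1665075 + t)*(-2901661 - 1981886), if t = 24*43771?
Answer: -13261657678713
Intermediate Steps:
t = 1050504
(1665075 + t)*(-2901661 - 1981886) = (1665075 + 1050504)*(-2901661 - 1981886) = 2715579*(-4883547) = -13261657678713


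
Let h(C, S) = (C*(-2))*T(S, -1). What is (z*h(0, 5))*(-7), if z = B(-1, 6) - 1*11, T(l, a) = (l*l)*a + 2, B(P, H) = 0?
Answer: 0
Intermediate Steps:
T(l, a) = 2 + a*l² (T(l, a) = l²*a + 2 = a*l² + 2 = 2 + a*l²)
h(C, S) = -2*C*(2 - S²) (h(C, S) = (C*(-2))*(2 - S²) = (-2*C)*(2 - S²) = -2*C*(2 - S²))
z = -11 (z = 0 - 1*11 = 0 - 11 = -11)
(z*h(0, 5))*(-7) = -22*0*(-2 + 5²)*(-7) = -22*0*(-2 + 25)*(-7) = -22*0*23*(-7) = -11*0*(-7) = 0*(-7) = 0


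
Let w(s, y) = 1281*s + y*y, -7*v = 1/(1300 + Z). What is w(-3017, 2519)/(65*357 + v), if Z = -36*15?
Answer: 13196706880/123450599 ≈ 106.90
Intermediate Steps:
Z = -540
v = -1/5320 (v = -1/(7*(1300 - 540)) = -1/7/760 = -1/7*1/760 = -1/5320 ≈ -0.00018797)
w(s, y) = y**2 + 1281*s (w(s, y) = 1281*s + y**2 = y**2 + 1281*s)
w(-3017, 2519)/(65*357 + v) = (2519**2 + 1281*(-3017))/(65*357 - 1/5320) = (6345361 - 3864777)/(23205 - 1/5320) = 2480584/(123450599/5320) = 2480584*(5320/123450599) = 13196706880/123450599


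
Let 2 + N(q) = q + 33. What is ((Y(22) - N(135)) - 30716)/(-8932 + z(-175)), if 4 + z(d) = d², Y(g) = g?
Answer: -30860/21689 ≈ -1.4228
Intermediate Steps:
N(q) = 31 + q (N(q) = -2 + (q + 33) = -2 + (33 + q) = 31 + q)
z(d) = -4 + d²
((Y(22) - N(135)) - 30716)/(-8932 + z(-175)) = ((22 - (31 + 135)) - 30716)/(-8932 + (-4 + (-175)²)) = ((22 - 1*166) - 30716)/(-8932 + (-4 + 30625)) = ((22 - 166) - 30716)/(-8932 + 30621) = (-144 - 30716)/21689 = -30860*1/21689 = -30860/21689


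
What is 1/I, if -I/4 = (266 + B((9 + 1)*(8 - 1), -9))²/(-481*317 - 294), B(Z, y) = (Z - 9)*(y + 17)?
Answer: 152771/2274064 ≈ 0.067180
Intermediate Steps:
B(Z, y) = (-9 + Z)*(17 + y)
I = 2274064/152771 (I = -4*(266 + (-153 - 9*(-9) + 17*((9 + 1)*(8 - 1)) + ((9 + 1)*(8 - 1))*(-9)))²/(-481*317 - 294) = -4*(266 + (-153 + 81 + 17*(10*7) + (10*7)*(-9)))²/(-152477 - 294) = -4*(266 + (-153 + 81 + 17*70 + 70*(-9)))²/(-152771) = -4*(266 + (-153 + 81 + 1190 - 630))²*(-1)/152771 = -4*(266 + 488)²*(-1)/152771 = -4*754²*(-1)/152771 = -2274064*(-1)/152771 = -4*(-568516/152771) = 2274064/152771 ≈ 14.885)
1/I = 1/(2274064/152771) = 152771/2274064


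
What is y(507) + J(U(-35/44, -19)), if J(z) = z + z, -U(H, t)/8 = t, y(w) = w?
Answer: 811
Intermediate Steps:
U(H, t) = -8*t
J(z) = 2*z
y(507) + J(U(-35/44, -19)) = 507 + 2*(-8*(-19)) = 507 + 2*152 = 507 + 304 = 811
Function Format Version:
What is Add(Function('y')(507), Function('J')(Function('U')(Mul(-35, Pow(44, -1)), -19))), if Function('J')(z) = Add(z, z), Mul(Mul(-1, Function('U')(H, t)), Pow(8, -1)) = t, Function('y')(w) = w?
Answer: 811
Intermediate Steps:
Function('U')(H, t) = Mul(-8, t)
Function('J')(z) = Mul(2, z)
Add(Function('y')(507), Function('J')(Function('U')(Mul(-35, Pow(44, -1)), -19))) = Add(507, Mul(2, Mul(-8, -19))) = Add(507, Mul(2, 152)) = Add(507, 304) = 811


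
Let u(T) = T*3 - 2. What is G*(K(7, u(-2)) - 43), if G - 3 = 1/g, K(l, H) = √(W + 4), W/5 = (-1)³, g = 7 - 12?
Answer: -602/5 + 14*I/5 ≈ -120.4 + 2.8*I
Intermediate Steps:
g = -5
W = -5 (W = 5*(-1)³ = 5*(-1) = -5)
u(T) = -2 + 3*T (u(T) = 3*T - 2 = -2 + 3*T)
K(l, H) = I (K(l, H) = √(-5 + 4) = √(-1) = I)
G = 14/5 (G = 3 + 1/(-5) = 3 + 1*(-⅕) = 3 - ⅕ = 14/5 ≈ 2.8000)
G*(K(7, u(-2)) - 43) = 14*(I - 43)/5 = 14*(-43 + I)/5 = -602/5 + 14*I/5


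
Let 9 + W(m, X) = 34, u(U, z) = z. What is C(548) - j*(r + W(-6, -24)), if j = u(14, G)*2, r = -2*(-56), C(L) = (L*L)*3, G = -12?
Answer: 904200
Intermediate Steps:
C(L) = 3*L² (C(L) = L²*3 = 3*L²)
r = 112
W(m, X) = 25 (W(m, X) = -9 + 34 = 25)
j = -24 (j = -12*2 = -24)
C(548) - j*(r + W(-6, -24)) = 3*548² - (-24)*(112 + 25) = 3*300304 - (-24)*137 = 900912 - 1*(-3288) = 900912 + 3288 = 904200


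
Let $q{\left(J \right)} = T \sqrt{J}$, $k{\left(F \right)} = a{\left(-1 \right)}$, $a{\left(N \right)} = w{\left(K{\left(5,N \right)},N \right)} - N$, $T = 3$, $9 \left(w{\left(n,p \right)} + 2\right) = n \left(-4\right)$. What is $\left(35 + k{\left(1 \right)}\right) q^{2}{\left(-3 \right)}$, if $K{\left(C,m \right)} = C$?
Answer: $-858$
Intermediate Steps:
$w{\left(n,p \right)} = -2 - \frac{4 n}{9}$ ($w{\left(n,p \right)} = -2 + \frac{n \left(-4\right)}{9} = -2 + \frac{\left(-4\right) n}{9} = -2 - \frac{4 n}{9}$)
$a{\left(N \right)} = - \frac{38}{9} - N$ ($a{\left(N \right)} = \left(-2 - \frac{20}{9}\right) - N = - \frac{38}{9} - N$)
$k{\left(F \right)} = - \frac{29}{9}$ ($k{\left(F \right)} = - \frac{38}{9} - -1 = - \frac{38}{9} + 1 = - \frac{29}{9}$)
$q{\left(J \right)} = 3 \sqrt{J}$
$\left(35 + k{\left(1 \right)}\right) q^{2}{\left(-3 \right)} = \left(35 - \frac{29}{9}\right) \left(3 \sqrt{-3}\right)^{2} = \frac{286 \left(3 i \sqrt{3}\right)^{2}}{9} = \frac{286}{9} \left(-27\right) = -858$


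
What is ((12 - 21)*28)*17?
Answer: -4284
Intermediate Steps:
((12 - 21)*28)*17 = -9*28*17 = -252*17 = -4284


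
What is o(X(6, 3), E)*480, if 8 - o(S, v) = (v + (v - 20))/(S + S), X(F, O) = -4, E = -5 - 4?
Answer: 1560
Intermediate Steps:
E = -9
o(S, v) = 8 - (-20 + 2*v)/(2*S) (o(S, v) = 8 - (v + (v - 20))/(S + S) = 8 - (v + (-20 + v))/(2*S) = 8 - (-20 + 2*v)*1/(2*S) = 8 - (-20 + 2*v)/(2*S))
o(X(6, 3), E)*480 = ((10 - 1*(-9) + 8*(-4))/(-4))*480 = -(10 + 9 - 32)/4*480 = -1/4*(-13)*480 = (13/4)*480 = 1560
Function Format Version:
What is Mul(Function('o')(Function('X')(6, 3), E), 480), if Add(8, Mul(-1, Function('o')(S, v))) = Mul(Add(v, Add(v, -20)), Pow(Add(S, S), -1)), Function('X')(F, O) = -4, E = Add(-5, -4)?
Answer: 1560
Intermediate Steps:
E = -9
Function('o')(S, v) = Add(8, Mul(Rational(-1, 2), Pow(S, -1), Add(-20, Mul(2, v)))) (Function('o')(S, v) = Add(8, Mul(-1, Mul(Add(v, Add(v, -20)), Pow(Add(S, S), -1)))) = Add(8, Mul(-1, Mul(Add(v, Add(-20, v)), Pow(Mul(2, S), -1)))) = Add(8, Mul(-1, Mul(Add(-20, Mul(2, v)), Mul(Rational(1, 2), Pow(S, -1))))) = Add(8, Mul(-1, Mul(Rational(1, 2), Pow(S, -1), Add(-20, Mul(2, v))))) = Add(8, Mul(Rational(-1, 2), Pow(S, -1), Add(-20, Mul(2, v)))))
Mul(Function('o')(Function('X')(6, 3), E), 480) = Mul(Mul(Pow(-4, -1), Add(10, Mul(-1, -9), Mul(8, -4))), 480) = Mul(Mul(Rational(-1, 4), Add(10, 9, -32)), 480) = Mul(Mul(Rational(-1, 4), -13), 480) = Mul(Rational(13, 4), 480) = 1560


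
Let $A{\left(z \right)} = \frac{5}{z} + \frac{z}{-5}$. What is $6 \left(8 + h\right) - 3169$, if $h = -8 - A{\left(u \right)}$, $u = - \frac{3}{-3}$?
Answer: $- \frac{15989}{5} \approx -3197.8$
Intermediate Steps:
$u = 1$ ($u = \left(-3\right) \left(- \frac{1}{3}\right) = 1$)
$A{\left(z \right)} = \frac{5}{z} - \frac{z}{5}$ ($A{\left(z \right)} = \frac{5}{z} + z \left(- \frac{1}{5}\right) = \frac{5}{z} - \frac{z}{5}$)
$h = - \frac{64}{5}$ ($h = -8 - \left(\frac{5}{1} - \frac{1}{5}\right) = -8 - \left(5 \cdot 1 - \frac{1}{5}\right) = -8 - \left(5 - \frac{1}{5}\right) = -8 - \frac{24}{5} = - \frac{64}{5} \approx -12.8$)
$6 \left(8 + h\right) - 3169 = 6 \left(8 - \frac{64}{5}\right) - 3169 = 6 \left(- \frac{24}{5}\right) - 3169 = - \frac{144}{5} - 3169 = - \frac{15989}{5}$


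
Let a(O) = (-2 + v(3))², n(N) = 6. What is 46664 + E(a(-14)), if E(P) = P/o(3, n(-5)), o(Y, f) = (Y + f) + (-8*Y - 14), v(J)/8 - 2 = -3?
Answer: 1353156/29 ≈ 46661.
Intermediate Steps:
v(J) = -8 (v(J) = 16 + 8*(-3) = 16 - 24 = -8)
a(O) = 100 (a(O) = (-2 - 8)² = (-10)² = 100)
o(Y, f) = -14 + f - 7*Y (o(Y, f) = (Y + f) + (-14 - 8*Y) = -14 + f - 7*Y)
E(P) = -P/29 (E(P) = P/(-14 + 6 - 7*3) = P/(-14 + 6 - 21) = P/(-29) = P*(-1/29) = -P/29)
46664 + E(a(-14)) = 46664 - 1/29*100 = 46664 - 100/29 = 1353156/29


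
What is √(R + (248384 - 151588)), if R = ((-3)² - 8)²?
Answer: √96797 ≈ 311.12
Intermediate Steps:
R = 1 (R = (9 - 8)² = 1² = 1)
√(R + (248384 - 151588)) = √(1 + (248384 - 151588)) = √(1 + 96796) = √96797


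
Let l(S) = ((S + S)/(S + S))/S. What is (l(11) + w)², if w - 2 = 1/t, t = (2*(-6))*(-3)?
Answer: 703921/156816 ≈ 4.4888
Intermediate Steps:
l(S) = 1/S (l(S) = ((2*S)/((2*S)))/S = ((2*S)*(1/(2*S)))/S = 1/S)
t = 36 (t = -12*(-3) = 36)
w = 73/36 (w = 2 + 1/36 = 73/36 ≈ 2.0278)
(l(11) + w)² = (1/11 + 73/36)² = (839/396)² = 703921/156816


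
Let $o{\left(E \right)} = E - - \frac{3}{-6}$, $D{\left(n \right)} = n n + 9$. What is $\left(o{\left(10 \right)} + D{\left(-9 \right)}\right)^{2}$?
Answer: $\frac{39601}{4} \approx 9900.3$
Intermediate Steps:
$D{\left(n \right)} = 9 + n^{2}$ ($D{\left(n \right)} = n^{2} + 9 = 9 + n^{2}$)
$o{\left(E \right)} = - \frac{1}{2} + E$ ($o{\left(E \right)} = E - \left(-3\right) \left(- \frac{1}{6}\right) = E - \frac{1}{2} = - \frac{1}{2} + E$)
$\left(o{\left(10 \right)} + D{\left(-9 \right)}\right)^{2} = \left(\left(- \frac{1}{2} + 10\right) + \left(9 + \left(-9\right)^{2}\right)\right)^{2} = \left(\frac{19}{2} + \left(9 + 81\right)\right)^{2} = \left(\frac{19}{2} + 90\right)^{2} = \left(\frac{199}{2}\right)^{2} = \frac{39601}{4}$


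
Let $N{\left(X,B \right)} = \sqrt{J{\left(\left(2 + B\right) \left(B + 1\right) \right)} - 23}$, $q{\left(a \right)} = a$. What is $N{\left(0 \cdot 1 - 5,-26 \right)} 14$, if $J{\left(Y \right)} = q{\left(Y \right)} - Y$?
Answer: $14 i \sqrt{23} \approx 67.142 i$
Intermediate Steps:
$J{\left(Y \right)} = 0$ ($J{\left(Y \right)} = Y - Y = 0$)
$N{\left(X,B \right)} = i \sqrt{23}$ ($N{\left(X,B \right)} = \sqrt{0 - 23} = \sqrt{-23} = i \sqrt{23}$)
$N{\left(0 \cdot 1 - 5,-26 \right)} 14 = i \sqrt{23} \cdot 14 = 14 i \sqrt{23}$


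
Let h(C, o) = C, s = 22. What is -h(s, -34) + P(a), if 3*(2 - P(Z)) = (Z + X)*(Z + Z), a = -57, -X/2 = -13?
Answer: -1198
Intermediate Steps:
X = 26 (X = -2*(-13) = 26)
P(Z) = 2 - 2*Z*(26 + Z)/3 (P(Z) = 2 - (Z + 26)*(Z + Z)/3 = 2 - (26 + Z)*2*Z/3 = 2 - 2*Z*(26 + Z)/3)
-h(s, -34) + P(a) = -1*22 + (2 - 52/3*(-57) - ⅔*(-57)²) = -22 + (2 + 988 - ⅔*3249) = -22 + (2 + 988 - 2166) = -22 - 1176 = -1198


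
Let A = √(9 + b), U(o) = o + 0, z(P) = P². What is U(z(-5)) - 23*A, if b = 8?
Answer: 25 - 23*√17 ≈ -69.831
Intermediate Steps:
U(o) = o
A = √17 (A = √(9 + 8) = √17 ≈ 4.1231)
U(z(-5)) - 23*A = (-5)² - 23*√17 = 25 - 23*√17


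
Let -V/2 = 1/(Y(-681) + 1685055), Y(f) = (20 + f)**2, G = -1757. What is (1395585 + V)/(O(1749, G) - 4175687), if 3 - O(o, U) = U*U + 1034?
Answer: -1480698937979/7706769621796 ≈ -0.19213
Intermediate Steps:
V = -1/1060988 (V = -2/((20 - 681)**2 + 1685055) = -2/((-661)**2 + 1685055) = -2/(436921 + 1685055) = -2/2121976 = -2*1/2121976 = -1/1060988 ≈ -9.4252e-7)
O(o, U) = -1031 - U**2 (O(o, U) = 3 - (U*U + 1034) = 3 - (U**2 + 1034) = 3 - (1034 + U**2) = 3 + (-1034 - U**2) = -1031 - U**2)
(1395585 + V)/(O(1749, G) - 4175687) = (1395585 - 1/1060988)/((-1031 - 1*(-1757)**2) - 4175687) = 1480698937979/(1060988*((-1031 - 1*3087049) - 4175687)) = 1480698937979/(1060988*((-1031 - 3087049) - 4175687)) = 1480698937979/(1060988*(-3088080 - 4175687)) = (1480698937979/1060988)/(-7263767) = (1480698937979/1060988)*(-1/7263767) = -1480698937979/7706769621796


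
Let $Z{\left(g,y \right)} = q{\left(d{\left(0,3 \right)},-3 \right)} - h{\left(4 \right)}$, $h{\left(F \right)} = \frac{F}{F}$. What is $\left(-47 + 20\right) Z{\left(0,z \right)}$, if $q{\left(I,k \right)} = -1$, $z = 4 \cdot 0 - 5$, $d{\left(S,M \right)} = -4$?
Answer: $54$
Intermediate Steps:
$h{\left(F \right)} = 1$
$z = -5$ ($z = 0 - 5 = -5$)
$Z{\left(g,y \right)} = -2$ ($Z{\left(g,y \right)} = -1 - 1 = -2$)
$\left(-47 + 20\right) Z{\left(0,z \right)} = \left(-47 + 20\right) \left(-2\right) = \left(-27\right) \left(-2\right) = 54$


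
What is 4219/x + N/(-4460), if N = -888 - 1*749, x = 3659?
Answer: 24806523/16319140 ≈ 1.5201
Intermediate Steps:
N = -1637 (N = -888 - 749 = -1637)
4219/x + N/(-4460) = 4219/3659 - 1637/(-4460) = 4219*(1/3659) - 1637*(-1/4460) = 4219/3659 + 1637/4460 = 24806523/16319140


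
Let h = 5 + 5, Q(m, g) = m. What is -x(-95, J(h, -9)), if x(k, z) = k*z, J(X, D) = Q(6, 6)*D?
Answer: -5130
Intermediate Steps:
h = 10
J(X, D) = 6*D
-x(-95, J(h, -9)) = -(-95)*6*(-9) = -(-95)*(-54) = -1*5130 = -5130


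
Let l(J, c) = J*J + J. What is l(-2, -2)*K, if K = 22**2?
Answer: 968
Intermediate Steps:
l(J, c) = J + J**2 (l(J, c) = J**2 + J = J + J**2)
K = 484
l(-2, -2)*K = -2*(1 - 2)*484 = -2*(-1)*484 = 2*484 = 968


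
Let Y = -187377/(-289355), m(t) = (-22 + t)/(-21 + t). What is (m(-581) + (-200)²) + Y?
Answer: 6967955682019/174191710 ≈ 40002.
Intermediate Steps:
m(t) = (-22 + t)/(-21 + t)
Y = 187377/289355 (Y = -187377*(-1/289355) = 187377/289355 ≈ 0.64757)
(m(-581) + (-200)²) + Y = ((-22 - 581)/(-21 - 581) + (-200)²) + 187377/289355 = (-603/(-602) + 40000) + 187377/289355 = (-1/602*(-603) + 40000) + 187377/289355 = (603/602 + 40000) + 187377/289355 = 24080603/602 + 187377/289355 = 6967955682019/174191710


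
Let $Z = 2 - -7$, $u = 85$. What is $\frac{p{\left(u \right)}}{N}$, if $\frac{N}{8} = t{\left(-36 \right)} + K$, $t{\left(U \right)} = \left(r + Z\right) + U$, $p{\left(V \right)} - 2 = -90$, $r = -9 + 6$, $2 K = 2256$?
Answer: $- \frac{11}{1098} \approx -0.010018$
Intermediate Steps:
$K = 1128$ ($K = \frac{1}{2} \cdot 2256 = 1128$)
$r = -3$
$p{\left(V \right)} = -88$ ($p{\left(V \right)} = 2 - 90 = -88$)
$Z = 9$ ($Z = 2 + 7 = 9$)
$t{\left(U \right)} = 6 + U$ ($t{\left(U \right)} = \left(-3 + 9\right) + U = 6 + U$)
$N = 8784$ ($N = 8 \left(\left(6 - 36\right) + 1128\right) = 8 \left(-30 + 1128\right) = 8 \cdot 1098 = 8784$)
$\frac{p{\left(u \right)}}{N} = - \frac{88}{8784} = \left(-88\right) \frac{1}{8784} = - \frac{11}{1098}$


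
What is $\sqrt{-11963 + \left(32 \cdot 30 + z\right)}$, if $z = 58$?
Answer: $i \sqrt{10945} \approx 104.62 i$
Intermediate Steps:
$\sqrt{-11963 + \left(32 \cdot 30 + z\right)} = \sqrt{-11963 + \left(32 \cdot 30 + 58\right)} = \sqrt{-11963 + \left(960 + 58\right)} = \sqrt{-11963 + 1018} = \sqrt{-10945} = i \sqrt{10945}$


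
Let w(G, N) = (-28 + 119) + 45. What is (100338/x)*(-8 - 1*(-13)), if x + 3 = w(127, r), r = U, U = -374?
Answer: 71670/19 ≈ 3772.1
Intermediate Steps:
r = -374
w(G, N) = 136 (w(G, N) = 91 + 45 = 136)
x = 133 (x = -3 + 136 = 133)
(100338/x)*(-8 - 1*(-13)) = (100338/133)*(-8 - 1*(-13)) = (100338*(1/133))*(-8 + 13) = (14334/19)*5 = 71670/19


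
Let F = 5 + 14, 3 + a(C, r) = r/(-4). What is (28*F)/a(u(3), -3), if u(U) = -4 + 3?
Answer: -2128/9 ≈ -236.44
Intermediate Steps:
u(U) = -1
a(C, r) = -3 - r/4 (a(C, r) = -3 + r/(-4) = -3 + r*(-1/4) = -3 - r/4)
F = 19
(28*F)/a(u(3), -3) = (28*19)/(-3 - 1/4*(-3)) = 532/(-3 + 3/4) = 532/(-9/4) = 532*(-4/9) = -2128/9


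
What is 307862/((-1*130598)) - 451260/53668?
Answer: -9431998912/876116683 ≈ -10.766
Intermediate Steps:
307862/((-1*130598)) - 451260/53668 = 307862/(-130598) - 451260*1/53668 = 307862*(-1/130598) - 112815/13417 = -153931/65299 - 112815/13417 = -9431998912/876116683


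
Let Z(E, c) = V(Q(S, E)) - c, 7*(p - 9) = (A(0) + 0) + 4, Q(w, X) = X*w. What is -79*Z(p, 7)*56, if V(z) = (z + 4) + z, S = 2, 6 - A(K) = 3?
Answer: -163688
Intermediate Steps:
A(K) = 3 (A(K) = 6 - 1*3 = 6 - 3 = 3)
V(z) = 4 + 2*z (V(z) = (4 + z) + z = 4 + 2*z)
p = 10 (p = 9 + ((3 + 0) + 4)/7 = 9 + (3 + 4)/7 = 9 + (⅐)*7 = 9 + 1 = 10)
Z(E, c) = 4 - c + 4*E (Z(E, c) = (4 + 2*(E*2)) - c = (4 + 2*(2*E)) - c = (4 + 4*E) - c = 4 - c + 4*E)
-79*Z(p, 7)*56 = -79*(4 - 1*7 + 4*10)*56 = -79*(4 - 7 + 40)*56 = -79*37*56 = -2923*56 = -163688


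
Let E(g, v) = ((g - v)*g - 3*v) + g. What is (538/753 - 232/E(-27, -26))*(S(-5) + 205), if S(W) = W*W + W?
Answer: -1659150/3263 ≈ -508.47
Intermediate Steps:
S(W) = W + W² (S(W) = W² + W = W + W²)
E(g, v) = g - 3*v + g*(g - v) (E(g, v) = (g*(g - v) - 3*v) + g = (-3*v + g*(g - v)) + g = g - 3*v + g*(g - v))
(538/753 - 232/E(-27, -26))*(S(-5) + 205) = (538/753 - 232/(-27 + (-27)² - 3*(-26) - 1*(-27)*(-26)))*(-5*(1 - 5) + 205) = (538*(1/753) - 232/(-27 + 729 + 78 - 702))*(-5*(-4) + 205) = (538/753 - 232/78)*(20 + 205) = (538/753 - 232*1/78)*225 = (538/753 - 116/39)*225 = -7374/3263*225 = -1659150/3263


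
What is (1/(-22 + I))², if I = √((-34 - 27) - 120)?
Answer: (22 - I*√181)⁻² ≈ 0.00068517 + 0.0013386*I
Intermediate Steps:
I = I*√181 (I = √(-61 - 120) = √(-181) = I*√181 ≈ 13.454*I)
(1/(-22 + I))² = (1/(-22 + I*√181))² = (-22 + I*√181)⁻²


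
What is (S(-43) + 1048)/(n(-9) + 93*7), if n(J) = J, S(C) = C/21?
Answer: 21965/13482 ≈ 1.6292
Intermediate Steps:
S(C) = C/21 (S(C) = C*(1/21) = C/21)
(S(-43) + 1048)/(n(-9) + 93*7) = ((1/21)*(-43) + 1048)/(-9 + 93*7) = (-43/21 + 1048)/(-9 + 651) = (21965/21)/642 = (21965/21)*(1/642) = 21965/13482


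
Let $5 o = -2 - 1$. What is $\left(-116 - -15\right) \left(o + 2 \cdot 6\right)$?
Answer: $- \frac{5757}{5} \approx -1151.4$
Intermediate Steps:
$o = - \frac{3}{5}$ ($o = \frac{-2 - 1}{5} = \frac{1}{5} \left(-3\right) = - \frac{3}{5} \approx -0.6$)
$\left(-116 - -15\right) \left(o + 2 \cdot 6\right) = \left(-116 - -15\right) \left(- \frac{3}{5} + 2 \cdot 6\right) = \left(-116 + 15\right) \left(- \frac{3}{5} + 12\right) = \left(-101\right) \frac{57}{5} = - \frac{5757}{5}$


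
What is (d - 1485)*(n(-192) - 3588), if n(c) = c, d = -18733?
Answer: 76424040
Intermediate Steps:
(d - 1485)*(n(-192) - 3588) = (-18733 - 1485)*(-192 - 3588) = -20218*(-3780) = 76424040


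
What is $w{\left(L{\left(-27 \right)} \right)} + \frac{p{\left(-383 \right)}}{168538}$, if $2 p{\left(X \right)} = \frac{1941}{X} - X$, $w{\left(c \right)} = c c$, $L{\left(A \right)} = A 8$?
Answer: $\frac{1505823695899}{32275027} \approx 46656.0$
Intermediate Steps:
$L{\left(A \right)} = 8 A$
$w{\left(c \right)} = c^{2}$
$p{\left(X \right)} = - \frac{X}{2} + \frac{1941}{2 X}$ ($p{\left(X \right)} = \frac{\frac{1941}{X} - X}{2} = \frac{- X + \frac{1941}{X}}{2} = - \frac{X}{2} + \frac{1941}{2 X}$)
$w{\left(L{\left(-27 \right)} \right)} + \frac{p{\left(-383 \right)}}{168538} = \left(8 \left(-27\right)\right)^{2} + \frac{\frac{1}{2} \frac{1}{-383} \left(1941 - \left(-383\right)^{2}\right)}{168538} = \left(-216\right)^{2} + \frac{1}{2} \left(- \frac{1}{383}\right) \left(1941 - 146689\right) \frac{1}{168538} = 46656 + \frac{1}{2} \left(- \frac{1}{383}\right) \left(1941 - 146689\right) \frac{1}{168538} = 46656 + \frac{1}{2} \left(- \frac{1}{383}\right) \left(-144748\right) \frac{1}{168538} = 46656 + \frac{72374}{383} \cdot \frac{1}{168538} = 46656 + \frac{36187}{32275027} = \frac{1505823695899}{32275027}$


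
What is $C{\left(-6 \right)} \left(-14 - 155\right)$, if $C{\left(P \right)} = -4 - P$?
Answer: $-338$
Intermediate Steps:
$C{\left(-6 \right)} \left(-14 - 155\right) = \left(-4 - -6\right) \left(-14 - 155\right) = \left(-4 + 6\right) \left(-169\right) = 2 \left(-169\right) = -338$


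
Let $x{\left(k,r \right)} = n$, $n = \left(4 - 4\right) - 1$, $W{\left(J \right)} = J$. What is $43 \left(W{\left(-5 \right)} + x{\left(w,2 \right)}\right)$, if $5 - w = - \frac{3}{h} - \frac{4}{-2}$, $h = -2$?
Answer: $-258$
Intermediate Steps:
$w = \frac{3}{2}$ ($w = 5 - \left(- \frac{3}{-2} - \frac{4}{-2}\right) = 5 - \left(\left(-3\right) \left(- \frac{1}{2}\right) - -2\right) = 5 - \left(\frac{3}{2} + 2\right) = 5 - \frac{7}{2} = \frac{3}{2} \approx 1.5$)
$n = -1$ ($n = 0 - 1 = -1$)
$x{\left(k,r \right)} = -1$
$43 \left(W{\left(-5 \right)} + x{\left(w,2 \right)}\right) = 43 \left(-5 - 1\right) = 43 \left(-6\right) = -258$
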